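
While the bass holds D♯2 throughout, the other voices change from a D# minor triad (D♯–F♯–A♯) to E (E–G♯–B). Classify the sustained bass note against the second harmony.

Pedal tone (pedal point).

The harmony at that moment is E major triad (E, G♯, B); D♯2 is not a chord tone.
It is held over (the same pitch as the preceding D♯2) and then sustained as the same pitch into the next harmony.
Sustained through a change of harmony — a pedal tone.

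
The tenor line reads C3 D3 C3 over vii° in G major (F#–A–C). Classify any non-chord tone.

The harmony at that moment is F# diminished triad (F#, A, C); D3 is not a chord tone.
It is approached by step up from C3 and left by step down to C3.
Step away and step back to the same note — a neighbor tone (upper neighbor).

D3 is a neighbor tone.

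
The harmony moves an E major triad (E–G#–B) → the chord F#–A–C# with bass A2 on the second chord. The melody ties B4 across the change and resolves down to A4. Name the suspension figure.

9–8 suspension.

At the second chord the bass is A2. The suspended B4 lies a ninth above the bass; after resolving down by step to A4, the interval above the bass becomes an octave.
Suspension figures are named by those two intervals: 9–8.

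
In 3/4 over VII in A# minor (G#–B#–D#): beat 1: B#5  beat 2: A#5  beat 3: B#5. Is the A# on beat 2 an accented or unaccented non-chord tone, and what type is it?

The harmony at that moment is G# major triad (G#, B#, D#); A#5 is not a chord tone.
It is approached by step down from B#5 and left by step up to B#5.
Step away and step back to the same note — a neighbor tone (lower neighbor).
It falls on a weak beat, so it is unaccented.

Unaccented neighbor tone.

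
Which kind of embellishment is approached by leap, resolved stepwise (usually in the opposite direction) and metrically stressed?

Approach: by leap. Departure: by step. Metric position: strong.
Leap in, step out, in a metrically strong position — an appoggiatura. (It is the mirror image of the escape tone, which steps in and leaps out from a weak position.)

Appoggiatura.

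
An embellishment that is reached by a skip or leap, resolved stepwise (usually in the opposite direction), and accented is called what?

Approach: by leap. Departure: by step. Metric position: strong.
Leap in, step out, in a metrically strong position — an appoggiatura. (It is the mirror image of the escape tone, which steps in and leaps out from a weak position.)

Appoggiatura.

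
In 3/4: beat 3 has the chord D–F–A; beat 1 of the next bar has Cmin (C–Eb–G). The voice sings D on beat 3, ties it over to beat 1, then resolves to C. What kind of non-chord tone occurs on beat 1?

The harmony at that moment is C minor triad (C, Eb, G); D is not a chord tone.
It is held over (the same pitch as the preceding D) and left by step down to C.
Held over from the previous chord and resolving down by step — a suspension.

Suspension.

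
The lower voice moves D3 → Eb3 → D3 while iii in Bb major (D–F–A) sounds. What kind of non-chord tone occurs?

The harmony at that moment is D minor triad (D, F, A); Eb3 is not a chord tone.
It is approached by step up from D3 and left by step down to D3.
Step away and step back to the same note — a neighbor tone (upper neighbor).

Eb3 is a neighbor tone.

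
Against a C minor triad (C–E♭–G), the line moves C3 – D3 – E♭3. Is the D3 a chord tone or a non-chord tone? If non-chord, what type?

The harmony at that moment is C minor triad (C, E♭, G); D3 is not a chord tone.
It is approached by step up from C3 and left by step up to E♭3.
Step in, step out in the same direction — a passing tone.

Non-chord tone — a passing tone.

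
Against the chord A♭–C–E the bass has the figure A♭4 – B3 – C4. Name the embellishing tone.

The harmony at that moment is A♭ augmented triad (A♭, C, E); B3 is not a chord tone.
It is approached by leap down from A♭4 and left by step up to C4.
Leap in, step out — an appoggiatura.

B3 is an appoggiatura.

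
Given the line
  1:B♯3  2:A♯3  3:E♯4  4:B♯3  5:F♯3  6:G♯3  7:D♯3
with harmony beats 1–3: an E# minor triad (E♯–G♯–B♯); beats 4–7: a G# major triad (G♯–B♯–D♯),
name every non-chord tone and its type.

A♯3 (beat 2) — escape tone; F♯3 (beat 5) — appoggiatura.

The harmony at that moment is E♯ minor triad (E♯, G♯, B♯); A♯3 is not a chord tone.
It is approached by step down from B♯3 and left by leap up to E♯4.
Step in, leap out — an escape tone.
The harmony at that moment is G♯ major triad (G♯, B♯, D♯); F♯3 is not a chord tone.
It is approached by leap down from B♯3 and left by step up to G♯3.
Leap in, step out — an appoggiatura.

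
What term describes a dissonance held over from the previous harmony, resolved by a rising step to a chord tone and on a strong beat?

Retardation.

Approach: by preparation — the pitch is first a chord tone, then held (tied or repeated) while the harmony changes under it. Departure: up by step. Metric position: strong.
A prepared dissonance that resolves upward by step — a retardation. (The same figure resolving downward would be a suspension.)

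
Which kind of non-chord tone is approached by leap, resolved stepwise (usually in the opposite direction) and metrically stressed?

Appoggiatura.

Approach: by leap. Departure: by step. Metric position: strong.
Leap in, step out, in a metrically strong position — an appoggiatura. (It is the mirror image of the escape tone, which steps in and leaps out from a weak position.)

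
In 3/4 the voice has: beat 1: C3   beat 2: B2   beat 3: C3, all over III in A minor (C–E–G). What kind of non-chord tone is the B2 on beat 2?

Lower neighbor tone.

The harmony at that moment is C major triad (C, E, G); B2 is not a chord tone.
It is approached by step down from C3 and left by step up to C3.
Step away and step back to the same note — a neighbor tone (lower neighbor).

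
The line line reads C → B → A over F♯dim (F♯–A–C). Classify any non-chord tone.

The harmony at that moment is F♯ diminished triad (F♯, A, C); B is not a chord tone.
It is approached by step down from C and left by step down to A.
Step in, step out in the same direction — a passing tone.

B is a passing tone.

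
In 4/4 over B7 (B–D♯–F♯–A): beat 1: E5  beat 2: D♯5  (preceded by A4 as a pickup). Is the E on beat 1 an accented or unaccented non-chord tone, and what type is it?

Accented appoggiatura.

The harmony at that moment is B dominant seventh chord (B, D♯, F♯, A); E5 is not a chord tone.
It is approached by leap up from A4 and left by step down to D♯5.
Leap in, step out — an appoggiatura.
It falls on the downbeat, so it is accented.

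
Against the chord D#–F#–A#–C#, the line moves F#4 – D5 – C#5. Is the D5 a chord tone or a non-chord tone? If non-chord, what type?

The harmony at that moment is D# minor seventh chord (D#, F#, A#, C#); D5 is not a chord tone.
It is approached by leap up from F#4 and left by step down to C#5.
Leap in, step out — an appoggiatura.

Non-chord tone — an appoggiatura.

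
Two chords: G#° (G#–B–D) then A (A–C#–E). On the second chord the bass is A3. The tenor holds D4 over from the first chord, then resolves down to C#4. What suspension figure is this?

At the second chord the bass is A3. The suspended D4 lies a fourth above the bass; after resolving down by step to C#4, the interval above the bass becomes a third.
Suspension figures are named by those two intervals: 4–3.

4–3 suspension.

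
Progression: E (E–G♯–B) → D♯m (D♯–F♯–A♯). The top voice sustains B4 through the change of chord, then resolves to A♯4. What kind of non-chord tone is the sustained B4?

The harmony at that moment is D♯ minor triad (D♯, F♯, A♯); B4 is not a chord tone.
It is held over (the same pitch as the preceding B4) and left by step down to A♯4.
Held over from the previous chord and resolving down by step — a suspension.

B4 is a suspension.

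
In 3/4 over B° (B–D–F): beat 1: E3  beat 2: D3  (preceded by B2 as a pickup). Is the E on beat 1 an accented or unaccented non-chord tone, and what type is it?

Accented appoggiatura.

The harmony at that moment is B diminished triad (B, D, F); E3 is not a chord tone.
It is approached by leap up from B2 and left by step down to D3.
Leap in, step out — an appoggiatura.
It falls on the downbeat, so it is accented.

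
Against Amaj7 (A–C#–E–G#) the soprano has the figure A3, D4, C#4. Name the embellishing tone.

D4 is an appoggiatura.

The harmony at that moment is A major seventh chord (A, C#, E, G#); D4 is not a chord tone.
It is approached by leap up from A3 and left by step down to C#4.
Leap in, step out — an appoggiatura.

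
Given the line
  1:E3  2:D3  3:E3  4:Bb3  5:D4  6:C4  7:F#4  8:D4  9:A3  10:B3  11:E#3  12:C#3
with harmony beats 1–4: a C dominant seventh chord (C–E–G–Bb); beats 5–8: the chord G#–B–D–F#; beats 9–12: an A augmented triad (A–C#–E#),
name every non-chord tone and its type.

The harmony at that moment is C dominant seventh chord (C, E, G, Bb); D3 is not a chord tone.
It is approached by step down from E3 and left by step up to E3.
Step away and step back to the same note — a neighbor tone (lower neighbor).
The harmony at that moment is G# half-diminished seventh chord (G#, B, D, F#); C4 is not a chord tone.
It is approached by step down from D4 and left by leap up to F#4.
Step in, leap out — an escape tone.
The harmony at that moment is A augmented triad (A, C#, E#); B3 is not a chord tone.
It is approached by step up from A3 and left by leap down to E#3.
Step in, leap out — an escape tone.

D3 (beat 2) — neighbor tone; C4 (beat 6) — escape tone; B3 (beat 10) — escape tone.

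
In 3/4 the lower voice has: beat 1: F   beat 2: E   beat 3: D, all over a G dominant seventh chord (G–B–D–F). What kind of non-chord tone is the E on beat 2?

Passing tone.

The harmony at that moment is G dominant seventh chord (G, B, D, F); E is not a chord tone.
It is approached by step down from F and left by step down to D.
Step in, step out in the same direction — a passing tone.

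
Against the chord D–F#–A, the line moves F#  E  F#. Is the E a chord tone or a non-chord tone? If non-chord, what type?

Non-chord tone — a neighbor tone.

The harmony at that moment is D major triad (D, F#, A); E is not a chord tone.
It is approached by step down from F# and left by step up to F#.
Step away and step back to the same note — a neighbor tone (lower neighbor).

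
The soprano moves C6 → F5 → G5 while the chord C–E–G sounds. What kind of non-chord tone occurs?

The harmony at that moment is C major triad (C, E, G); F5 is not a chord tone.
It is approached by leap down from C6 and left by step up to G5.
Leap in, step out — an appoggiatura.

F5 is an appoggiatura.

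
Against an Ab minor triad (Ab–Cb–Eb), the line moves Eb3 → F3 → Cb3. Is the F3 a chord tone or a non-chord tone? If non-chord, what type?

Non-chord tone — an escape tone.

The harmony at that moment is Ab minor triad (Ab, Cb, Eb); F3 is not a chord tone.
It is approached by step up from Eb3 and left by leap down to Cb3.
Step in, leap out — an escape tone.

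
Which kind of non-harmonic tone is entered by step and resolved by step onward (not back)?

Approach: by step. Departure: by step, continuing in the same direction.
Stepwise on both sides with no change of direction means the note fills in the space between two different chord tones — a passing tone. (Had it turned back to its starting note it would be a neighbor tone instead.)

Passing tone.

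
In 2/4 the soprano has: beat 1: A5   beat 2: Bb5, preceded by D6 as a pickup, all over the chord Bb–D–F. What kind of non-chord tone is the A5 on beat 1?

Appoggiatura.

The harmony at that moment is Bb major triad (Bb, D, F); A5 is not a chord tone.
It is approached by leap down from D6 and left by step up to Bb5.
Leap in, step out, metrically accented — an appoggiatura.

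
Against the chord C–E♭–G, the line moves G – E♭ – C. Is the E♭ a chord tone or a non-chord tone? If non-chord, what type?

Chord tone (the third of C minor triad).

C minor triad contains C, E♭, G; E♭ is the third, so it is a chord tone.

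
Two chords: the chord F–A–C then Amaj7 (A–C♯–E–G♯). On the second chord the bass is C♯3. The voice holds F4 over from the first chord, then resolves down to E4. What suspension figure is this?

4–3 suspension.

At the second chord the bass is C♯3. The suspended F4 lies a fourth above the bass; after resolving down by step to E4, the interval above the bass becomes a third.
Suspension figures are named by those two intervals: 4–3.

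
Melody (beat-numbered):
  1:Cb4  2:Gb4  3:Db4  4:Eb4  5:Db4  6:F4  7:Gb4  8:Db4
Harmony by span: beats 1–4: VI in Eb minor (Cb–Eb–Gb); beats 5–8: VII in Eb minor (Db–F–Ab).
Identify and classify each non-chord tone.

The harmony at that moment is Cb major triad (Cb, Eb, Gb); Db4 is not a chord tone.
It is approached by leap down from Gb4 and left by step up to Eb4.
Leap in, step out — an appoggiatura.
The harmony at that moment is Db major triad (Db, F, Ab); Gb4 is not a chord tone.
It is approached by step up from F4 and left by leap down to Db4.
Step in, leap out — an escape tone.

Db4 (beat 3) — appoggiatura; Gb4 (beat 7) — escape tone.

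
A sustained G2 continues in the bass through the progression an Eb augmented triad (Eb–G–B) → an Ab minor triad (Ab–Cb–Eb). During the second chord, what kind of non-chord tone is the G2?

The harmony at that moment is Ab minor triad (Ab, Cb, Eb); G2 is not a chord tone.
It is held over (the same pitch as the preceding G2) and then sustained as the same pitch into the next harmony.
Sustained through a change of harmony — a pedal tone.

Pedal tone (pedal point).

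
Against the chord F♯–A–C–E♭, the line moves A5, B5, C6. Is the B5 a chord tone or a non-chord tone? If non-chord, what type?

Non-chord tone — a passing tone.

The harmony at that moment is F♯ diminished seventh chord (F♯, A, C, E♭); B5 is not a chord tone.
It is approached by step up from A5 and left by step up to C6.
Step in, step out in the same direction — a passing tone.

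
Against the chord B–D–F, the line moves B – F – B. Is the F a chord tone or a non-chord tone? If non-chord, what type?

B diminished triad contains B, D, F; F is the fifth, so it is a chord tone.

Chord tone (the fifth of B diminished triad).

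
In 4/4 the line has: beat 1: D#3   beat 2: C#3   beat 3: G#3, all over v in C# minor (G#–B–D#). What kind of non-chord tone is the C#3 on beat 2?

Escape tone.

The harmony at that moment is G# minor triad (G#, B, D#); C#3 is not a chord tone.
It is approached by step down from D#3 and left by leap up to G#3.
Step in, leap out, on a weak beat — an escape tone.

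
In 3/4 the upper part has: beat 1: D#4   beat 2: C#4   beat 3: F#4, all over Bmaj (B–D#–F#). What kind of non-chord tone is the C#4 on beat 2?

Escape tone.

The harmony at that moment is B major triad (B, D#, F#); C#4 is not a chord tone.
It is approached by step down from D#4 and left by leap up to F#4.
Step in, leap out, on a weak beat — an escape tone.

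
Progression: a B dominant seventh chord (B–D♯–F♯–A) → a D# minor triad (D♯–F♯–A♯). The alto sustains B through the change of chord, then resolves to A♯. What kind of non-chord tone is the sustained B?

B is a suspension.

The harmony at that moment is D♯ minor triad (D♯, F♯, A♯); B is not a chord tone.
It is held over (the same pitch as the preceding B) and left by step down to A♯.
Held over from the previous chord and resolving down by step — a suspension.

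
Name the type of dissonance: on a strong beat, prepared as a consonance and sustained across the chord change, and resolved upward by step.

Approach: by preparation — the pitch is first a chord tone, then held (tied or repeated) while the harmony changes under it. Departure: up by step. Metric position: strong.
A prepared dissonance that resolves upward by step — a retardation. (The same figure resolving downward would be a suspension.)

Retardation.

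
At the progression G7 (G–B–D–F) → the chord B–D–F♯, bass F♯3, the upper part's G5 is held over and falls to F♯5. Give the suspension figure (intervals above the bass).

9–8 suspension.

At the second chord the bass is F♯3. The suspended G5 lies a ninth above the bass; after resolving down by step to F♯5, the interval above the bass becomes an octave.
Suspension figures are named by those two intervals: 9–8.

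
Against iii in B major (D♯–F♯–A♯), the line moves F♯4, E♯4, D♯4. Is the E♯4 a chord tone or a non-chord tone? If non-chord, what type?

The harmony at that moment is D♯ minor triad (D♯, F♯, A♯); E♯4 is not a chord tone.
It is approached by step down from F♯4 and left by step down to D♯4.
Step in, step out in the same direction — a passing tone.

Non-chord tone — a passing tone.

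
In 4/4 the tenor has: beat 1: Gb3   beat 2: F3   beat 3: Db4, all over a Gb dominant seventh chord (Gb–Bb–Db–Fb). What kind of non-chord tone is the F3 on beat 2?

The harmony at that moment is Gb dominant seventh chord (Gb, Bb, Db, Fb); F3 is not a chord tone.
It is approached by step down from Gb3 and left by leap up to Db4.
Step in, leap out, on a weak beat — an escape tone.

Escape tone.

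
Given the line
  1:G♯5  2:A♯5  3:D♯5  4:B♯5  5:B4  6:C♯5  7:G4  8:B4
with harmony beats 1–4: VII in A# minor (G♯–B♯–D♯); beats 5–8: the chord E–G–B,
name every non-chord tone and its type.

The harmony at that moment is G♯ major triad (G♯, B♯, D♯); A♯5 is not a chord tone.
It is approached by step up from G♯5 and left by leap down to D♯5.
Step in, leap out — an escape tone.
The harmony at that moment is E minor triad (E, G, B); C♯5 is not a chord tone.
It is approached by step up from B4 and left by leap down to G4.
Step in, leap out — an escape tone.

A♯5 (beat 2) — escape tone; C♯5 (beat 6) — escape tone.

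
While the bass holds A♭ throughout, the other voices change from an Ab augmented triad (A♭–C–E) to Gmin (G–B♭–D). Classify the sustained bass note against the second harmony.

Pedal tone (pedal point).

The harmony at that moment is G minor triad (G, B♭, D); A♭ is not a chord tone.
It is held over (the same pitch as the preceding A♭) and then sustained as the same pitch into the next harmony.
Sustained through a change of harmony — a pedal tone.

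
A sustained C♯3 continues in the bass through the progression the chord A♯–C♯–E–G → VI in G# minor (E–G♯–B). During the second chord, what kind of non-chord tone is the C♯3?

Pedal tone (pedal point).

The harmony at that moment is E major triad (E, G♯, B); C♯3 is not a chord tone.
It is held over (the same pitch as the preceding C♯3) and then sustained as the same pitch into the next harmony.
Sustained through a change of harmony — a pedal tone.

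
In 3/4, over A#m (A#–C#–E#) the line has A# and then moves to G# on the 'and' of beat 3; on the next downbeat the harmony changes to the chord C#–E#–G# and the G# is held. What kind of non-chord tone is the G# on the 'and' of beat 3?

The harmony at that moment is A# minor triad (A#, C#, E#); G# is not a chord tone.
It is approached by step down from A# and then sustained as the same pitch into the next harmony.
Arriving early and becoming a chord tone when the harmony changes — an anticipation.

Anticipation.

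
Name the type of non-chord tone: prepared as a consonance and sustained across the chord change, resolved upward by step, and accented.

Approach: by preparation — the pitch is first a chord tone, then held (tied or repeated) while the harmony changes under it. Departure: up by step. Metric position: strong.
A prepared dissonance that resolves upward by step — a retardation. (The same figure resolving downward would be a suspension.)

Retardation.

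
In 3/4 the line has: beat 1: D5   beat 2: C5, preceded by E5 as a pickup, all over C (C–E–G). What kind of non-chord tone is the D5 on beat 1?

Passing tone.

The harmony at that moment is C major triad (C, E, G); D5 is not a chord tone.
It is approached by step down from E5 and left by step down to C5.
Step in, step out in the same direction — a passing tone.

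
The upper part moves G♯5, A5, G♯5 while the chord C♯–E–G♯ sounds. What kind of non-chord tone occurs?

A5 is a neighbor tone.

The harmony at that moment is C♯ minor triad (C♯, E, G♯); A5 is not a chord tone.
It is approached by step up from G♯5 and left by step down to G♯5.
Step away and step back to the same note — a neighbor tone (upper neighbor).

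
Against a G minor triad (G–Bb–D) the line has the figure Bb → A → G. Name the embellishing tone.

The harmony at that moment is G minor triad (G, Bb, D); A is not a chord tone.
It is approached by step down from Bb and left by step down to G.
Step in, step out in the same direction — a passing tone.

A is a passing tone.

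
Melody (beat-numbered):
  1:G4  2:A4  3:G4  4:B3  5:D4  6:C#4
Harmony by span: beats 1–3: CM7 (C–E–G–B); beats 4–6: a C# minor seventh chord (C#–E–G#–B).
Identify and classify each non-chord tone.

A4 (beat 2) — neighbor tone; D4 (beat 5) — appoggiatura.

The harmony at that moment is C major seventh chord (C, E, G, B); A4 is not a chord tone.
It is approached by step up from G4 and left by step down to G4.
Step away and step back to the same note — a neighbor tone (upper neighbor).
The harmony at that moment is C# minor seventh chord (C#, E, G#, B); D4 is not a chord tone.
It is approached by leap up from B3 and left by step down to C#4.
Leap in, step out — an appoggiatura.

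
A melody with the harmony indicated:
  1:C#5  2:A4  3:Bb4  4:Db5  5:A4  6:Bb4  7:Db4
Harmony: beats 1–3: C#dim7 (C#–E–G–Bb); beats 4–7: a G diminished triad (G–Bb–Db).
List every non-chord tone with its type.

A4 (beat 2) — appoggiatura; A4 (beat 5) — appoggiatura.

The harmony at that moment is C# diminished seventh chord (C#, E, G, Bb); A4 is not a chord tone.
It is approached by leap down from C#5 and left by step up to Bb4.
Leap in, step out — an appoggiatura.
The harmony at that moment is G diminished triad (G, Bb, Db); A4 is not a chord tone.
It is approached by leap down from Db5 and left by step up to Bb4.
Leap in, step out — an appoggiatura.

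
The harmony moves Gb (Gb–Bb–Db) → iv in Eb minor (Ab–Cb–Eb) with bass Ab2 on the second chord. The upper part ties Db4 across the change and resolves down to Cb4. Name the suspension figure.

4–3 suspension.

At the second chord the bass is Ab2. The suspended Db4 lies a fourth above the bass; after resolving down by step to Cb4, the interval above the bass becomes a third.
Suspension figures are named by those two intervals: 4–3.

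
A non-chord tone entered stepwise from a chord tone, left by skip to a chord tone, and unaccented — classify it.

Approach: by step. Departure: by leap. Metric position: weak.
Step in, leap out, from a weak position — an escape tone (échappée). (It is the mirror image of the appoggiatura, which leaps in and steps out on a strong beat.)

Escape tone.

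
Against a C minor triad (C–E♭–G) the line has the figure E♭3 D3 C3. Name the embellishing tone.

D3 is a passing tone.

The harmony at that moment is C minor triad (C, E♭, G); D3 is not a chord tone.
It is approached by step down from E♭3 and left by step down to C3.
Step in, step out in the same direction — a passing tone.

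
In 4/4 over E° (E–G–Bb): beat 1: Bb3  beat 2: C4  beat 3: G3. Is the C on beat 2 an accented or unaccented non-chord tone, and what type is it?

The harmony at that moment is E diminished triad (E, G, Bb); C4 is not a chord tone.
It is approached by step up from Bb3 and left by leap down to G3.
Step in, leap out — an escape tone.
It falls on a weak beat, so it is unaccented.

Unaccented escape tone.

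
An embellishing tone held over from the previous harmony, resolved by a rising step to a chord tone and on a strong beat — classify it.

Retardation.

Approach: by preparation — the pitch is first a chord tone, then held (tied or repeated) while the harmony changes under it. Departure: up by step. Metric position: strong.
A prepared dissonance that resolves upward by step — a retardation. (The same figure resolving downward would be a suspension.)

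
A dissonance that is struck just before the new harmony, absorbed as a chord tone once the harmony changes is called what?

Approach: ahead of the chord change (typically by step), so it is dissonant against the current harmony. Departure: none — the same pitch is restated or held and is a chord tone of the new harmony.
Dissonant first, consonant once the harmony catches up: the note simply arrives early — an anticipation. (The reverse timing, consonant first and dissonant after the change, would be a suspension or retardation.)

Anticipation.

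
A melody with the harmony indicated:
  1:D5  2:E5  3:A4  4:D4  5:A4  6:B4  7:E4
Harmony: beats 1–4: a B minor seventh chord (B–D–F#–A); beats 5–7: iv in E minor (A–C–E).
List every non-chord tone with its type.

The harmony at that moment is B minor seventh chord (B, D, F#, A); E5 is not a chord tone.
It is approached by step up from D5 and left by leap down to A4.
Step in, leap out — an escape tone.
The harmony at that moment is A minor triad (A, C, E); B4 is not a chord tone.
It is approached by step up from A4 and left by leap down to E4.
Step in, leap out — an escape tone.

E5 (beat 2) — escape tone; B4 (beat 6) — escape tone.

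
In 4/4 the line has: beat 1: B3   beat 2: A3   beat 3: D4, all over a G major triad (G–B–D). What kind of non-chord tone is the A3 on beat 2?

Escape tone.

The harmony at that moment is G major triad (G, B, D); A3 is not a chord tone.
It is approached by step down from B3 and left by leap up to D4.
Step in, leap out, on a weak beat — an escape tone.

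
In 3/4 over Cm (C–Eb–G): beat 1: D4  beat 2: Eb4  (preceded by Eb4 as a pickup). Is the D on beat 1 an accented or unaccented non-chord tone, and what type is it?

The harmony at that moment is C minor triad (C, Eb, G); D4 is not a chord tone.
It is approached by step down from Eb4 and left by step up to Eb4.
Step away and step back to the same note — a neighbor tone (lower neighbor).
It falls on the downbeat, so it is accented.

Accented neighbor tone.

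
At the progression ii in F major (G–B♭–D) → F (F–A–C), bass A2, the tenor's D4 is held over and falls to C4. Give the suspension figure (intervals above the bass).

At the second chord the bass is A2. The suspended D4 lies a fourth above the bass; after resolving down by step to C4, the interval above the bass becomes a third.
Suspension figures are named by those two intervals: 4–3.

4–3 suspension.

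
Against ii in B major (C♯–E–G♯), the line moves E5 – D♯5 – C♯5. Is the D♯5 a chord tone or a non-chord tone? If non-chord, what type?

Non-chord tone — a passing tone.

The harmony at that moment is C♯ minor triad (C♯, E, G♯); D♯5 is not a chord tone.
It is approached by step down from E5 and left by step down to C♯5.
Step in, step out in the same direction — a passing tone.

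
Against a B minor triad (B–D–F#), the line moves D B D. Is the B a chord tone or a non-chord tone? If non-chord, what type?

B minor triad contains B, D, F#; B is the root, so it is a chord tone.

Chord tone (the root of B minor triad).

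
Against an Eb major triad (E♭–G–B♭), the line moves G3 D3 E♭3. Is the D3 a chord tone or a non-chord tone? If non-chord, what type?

Non-chord tone — an appoggiatura.

The harmony at that moment is E♭ major triad (E♭, G, B♭); D3 is not a chord tone.
It is approached by leap down from G3 and left by step up to E♭3.
Leap in, step out — an appoggiatura.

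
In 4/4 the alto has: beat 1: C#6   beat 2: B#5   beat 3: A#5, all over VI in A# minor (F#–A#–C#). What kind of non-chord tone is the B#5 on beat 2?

Passing tone.

The harmony at that moment is F# major triad (F#, A#, C#); B#5 is not a chord tone.
It is approached by step down from C#6 and left by step down to A#5.
Step in, step out in the same direction — a passing tone.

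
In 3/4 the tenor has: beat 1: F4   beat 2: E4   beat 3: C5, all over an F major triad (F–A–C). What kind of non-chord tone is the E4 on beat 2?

The harmony at that moment is F major triad (F, A, C); E4 is not a chord tone.
It is approached by step down from F4 and left by leap up to C5.
Step in, leap out, on a weak beat — an escape tone.

Escape tone.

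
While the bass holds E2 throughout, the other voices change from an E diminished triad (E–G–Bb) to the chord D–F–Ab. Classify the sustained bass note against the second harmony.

The harmony at that moment is D diminished triad (D, F, Ab); E2 is not a chord tone.
It is held over (the same pitch as the preceding E2) and then sustained as the same pitch into the next harmony.
Sustained through a change of harmony — a pedal tone.

Pedal tone (pedal point).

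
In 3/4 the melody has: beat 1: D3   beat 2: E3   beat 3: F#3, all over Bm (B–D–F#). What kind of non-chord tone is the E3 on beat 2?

Passing tone.

The harmony at that moment is B minor triad (B, D, F#); E3 is not a chord tone.
It is approached by step up from D3 and left by step up to F#3.
Step in, step out in the same direction — a passing tone.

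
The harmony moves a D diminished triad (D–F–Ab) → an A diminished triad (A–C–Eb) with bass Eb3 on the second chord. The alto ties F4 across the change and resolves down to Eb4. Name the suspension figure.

9–8 suspension.

At the second chord the bass is Eb3. The suspended F4 lies a ninth above the bass; after resolving down by step to Eb4, the interval above the bass becomes an octave.
Suspension figures are named by those two intervals: 9–8.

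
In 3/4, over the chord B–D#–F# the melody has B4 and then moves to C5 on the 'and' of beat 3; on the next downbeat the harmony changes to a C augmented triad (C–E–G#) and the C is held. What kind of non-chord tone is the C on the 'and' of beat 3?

Anticipation.

The harmony at that moment is B major triad (B, D#, F#); C5 is not a chord tone.
It is approached by step up from B4 and then sustained as the same pitch into the next harmony.
Arriving early and becoming a chord tone when the harmony changes — an anticipation.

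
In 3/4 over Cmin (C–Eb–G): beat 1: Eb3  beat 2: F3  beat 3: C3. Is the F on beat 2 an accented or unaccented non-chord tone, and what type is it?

The harmony at that moment is C minor triad (C, Eb, G); F3 is not a chord tone.
It is approached by step up from Eb3 and left by leap down to C3.
Step in, leap out — an escape tone.
It falls on a weak beat, so it is unaccented.

Unaccented escape tone.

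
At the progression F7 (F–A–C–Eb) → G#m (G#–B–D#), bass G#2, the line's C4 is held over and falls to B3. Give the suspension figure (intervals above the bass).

4–3 suspension.

At the second chord the bass is G#2. The suspended C4 lies a fourth above the bass; after resolving down by step to B3, the interval above the bass becomes a third.
Suspension figures are named by those two intervals: 4–3.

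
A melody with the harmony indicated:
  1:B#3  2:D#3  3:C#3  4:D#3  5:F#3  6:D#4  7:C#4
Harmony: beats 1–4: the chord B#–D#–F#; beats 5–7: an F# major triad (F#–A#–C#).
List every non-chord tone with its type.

C#3 (beat 3) — neighbor tone; D#4 (beat 6) — appoggiatura.

The harmony at that moment is B# diminished triad (B#, D#, F#); C#3 is not a chord tone.
It is approached by step down from D#3 and left by step up to D#3.
Step away and step back to the same note — a neighbor tone (lower neighbor).
The harmony at that moment is F# major triad (F#, A#, C#); D#4 is not a chord tone.
It is approached by leap up from F#3 and left by step down to C#4.
Leap in, step out — an appoggiatura.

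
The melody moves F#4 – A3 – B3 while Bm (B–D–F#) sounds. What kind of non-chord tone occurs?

The harmony at that moment is B minor triad (B, D, F#); A3 is not a chord tone.
It is approached by leap down from F#4 and left by step up to B3.
Leap in, step out — an appoggiatura.

A3 is an appoggiatura.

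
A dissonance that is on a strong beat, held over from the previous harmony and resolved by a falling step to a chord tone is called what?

Suspension.

Approach: by preparation — the pitch is first a chord tone, then held (tied or repeated) while the harmony changes under it. Departure: down by step. Metric position: strong.
A prepared dissonance that resolves downward by step — a suspension. (The same figure resolving upward would be a retardation.)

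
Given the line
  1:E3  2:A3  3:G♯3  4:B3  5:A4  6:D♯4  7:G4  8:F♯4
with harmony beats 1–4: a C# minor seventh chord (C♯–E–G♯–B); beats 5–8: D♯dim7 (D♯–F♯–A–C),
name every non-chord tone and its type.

A3 (beat 2) — appoggiatura; G4 (beat 7) — appoggiatura.

The harmony at that moment is C♯ minor seventh chord (C♯, E, G♯, B); A3 is not a chord tone.
It is approached by leap up from E3 and left by step down to G♯3.
Leap in, step out — an appoggiatura.
The harmony at that moment is D♯ diminished seventh chord (D♯, F♯, A, C); G4 is not a chord tone.
It is approached by leap up from D♯4 and left by step down to F♯4.
Leap in, step out — an appoggiatura.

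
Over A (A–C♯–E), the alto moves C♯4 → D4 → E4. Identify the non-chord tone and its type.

The harmony at that moment is A major triad (A, C♯, E); D4 is not a chord tone.
It is approached by step up from C♯4 and left by step up to E4.
Step in, step out in the same direction — a passing tone.

D4 is a passing tone.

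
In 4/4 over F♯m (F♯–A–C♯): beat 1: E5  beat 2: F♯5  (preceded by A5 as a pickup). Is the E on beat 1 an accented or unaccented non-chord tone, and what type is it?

The harmony at that moment is F♯ minor triad (F♯, A, C♯); E5 is not a chord tone.
It is approached by leap down from A5 and left by step up to F♯5.
Leap in, step out — an appoggiatura.
It falls on the downbeat, so it is accented.

Accented appoggiatura.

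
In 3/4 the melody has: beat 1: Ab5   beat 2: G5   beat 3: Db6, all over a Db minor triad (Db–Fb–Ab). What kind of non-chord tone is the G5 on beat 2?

Escape tone.

The harmony at that moment is Db minor triad (Db, Fb, Ab); G5 is not a chord tone.
It is approached by step down from Ab5 and left by leap up to Db6.
Step in, leap out, on a weak beat — an escape tone.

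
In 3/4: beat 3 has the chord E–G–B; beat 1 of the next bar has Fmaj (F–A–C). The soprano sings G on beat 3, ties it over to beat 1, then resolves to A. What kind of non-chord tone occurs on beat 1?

The harmony at that moment is F major triad (F, A, C); G is not a chord tone.
It is held over (the same pitch as the preceding G) and left by step up to A.
Held over from the previous chord and resolving up by step — a retardation.

Retardation.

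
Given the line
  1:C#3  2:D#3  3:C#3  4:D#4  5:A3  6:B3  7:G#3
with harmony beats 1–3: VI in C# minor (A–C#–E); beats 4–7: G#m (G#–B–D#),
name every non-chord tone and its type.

The harmony at that moment is A major triad (A, C#, E); D#3 is not a chord tone.
It is approached by step up from C#3 and left by step down to C#3.
Step away and step back to the same note — a neighbor tone (upper neighbor).
The harmony at that moment is G# minor triad (G#, B, D#); A3 is not a chord tone.
It is approached by leap down from D#4 and left by step up to B3.
Leap in, step out — an appoggiatura.

D#3 (beat 2) — neighbor tone; A3 (beat 5) — appoggiatura.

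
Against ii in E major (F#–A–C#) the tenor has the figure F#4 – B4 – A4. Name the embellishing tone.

The harmony at that moment is F# minor triad (F#, A, C#); B4 is not a chord tone.
It is approached by leap up from F#4 and left by step down to A4.
Leap in, step out — an appoggiatura.

B4 is an appoggiatura.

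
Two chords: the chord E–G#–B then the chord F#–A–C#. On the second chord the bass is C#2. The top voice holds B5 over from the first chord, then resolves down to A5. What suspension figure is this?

At the second chord the bass is C#2. The suspended B5 lies a seventh above the bass; after resolving down by step to A5, the interval above the bass becomes a sixth.
Suspension figures are named by those two intervals: 7–6.

7–6 suspension.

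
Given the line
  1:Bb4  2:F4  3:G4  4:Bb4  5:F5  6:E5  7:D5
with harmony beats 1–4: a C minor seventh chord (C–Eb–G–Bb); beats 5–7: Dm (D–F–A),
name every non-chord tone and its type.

F4 (beat 2) — appoggiatura; E5 (beat 6) — passing tone.

The harmony at that moment is C minor seventh chord (C, Eb, G, Bb); F4 is not a chord tone.
It is approached by leap down from Bb4 and left by step up to G4.
Leap in, step out — an appoggiatura.
The harmony at that moment is D minor triad (D, F, A); E5 is not a chord tone.
It is approached by step down from F5 and left by step down to D5.
Step in, step out in the same direction — a passing tone.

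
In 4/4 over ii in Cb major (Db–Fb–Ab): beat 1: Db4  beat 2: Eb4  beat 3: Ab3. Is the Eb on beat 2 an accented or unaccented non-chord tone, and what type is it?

The harmony at that moment is Db minor triad (Db, Fb, Ab); Eb4 is not a chord tone.
It is approached by step up from Db4 and left by leap down to Ab3.
Step in, leap out — an escape tone.
It falls on a weak beat, so it is unaccented.

Unaccented escape tone.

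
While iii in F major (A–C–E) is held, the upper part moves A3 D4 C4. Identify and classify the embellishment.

D4 is an appoggiatura.

The harmony at that moment is A minor triad (A, C, E); D4 is not a chord tone.
It is approached by leap up from A3 and left by step down to C4.
Leap in, step out — an appoggiatura.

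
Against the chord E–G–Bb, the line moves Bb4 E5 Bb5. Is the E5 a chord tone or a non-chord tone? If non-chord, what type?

Chord tone (the root of E diminished triad).

E diminished triad contains E, G, Bb; E is the root, so it is a chord tone.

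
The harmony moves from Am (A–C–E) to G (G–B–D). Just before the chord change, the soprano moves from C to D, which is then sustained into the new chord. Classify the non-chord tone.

D is an anticipation.

The harmony at that moment is A minor triad (A, C, E); D is not a chord tone.
It is approached by step up from C and then sustained as the same pitch into the next harmony.
Arriving early and becoming a chord tone when the harmony changes — an anticipation.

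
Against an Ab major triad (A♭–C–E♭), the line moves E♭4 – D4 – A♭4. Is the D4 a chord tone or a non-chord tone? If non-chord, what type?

The harmony at that moment is A♭ major triad (A♭, C, E♭); D4 is not a chord tone.
It is approached by step down from E♭4 and left by leap up to A♭4.
Step in, leap out — an escape tone.

Non-chord tone — an escape tone.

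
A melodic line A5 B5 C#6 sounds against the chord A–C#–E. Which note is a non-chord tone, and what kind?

B5 is a passing tone.

The harmony at that moment is A major triad (A, C#, E); B5 is not a chord tone.
It is approached by step up from A5 and left by step up to C#6.
Step in, step out in the same direction — a passing tone.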